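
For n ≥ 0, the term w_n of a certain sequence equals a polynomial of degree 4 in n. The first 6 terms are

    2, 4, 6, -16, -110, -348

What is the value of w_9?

-5020

1st diffs: 2, 2, -22, -94, -238.
2nd diffs: 0, -24, -72, -144.
3rd diffs: -24, -48, -72.
4th diffs: -24, -24 (constant).
Newton forward-difference form: w_n = 2 + 2·C(n,1) + (-24)·C(n,3) + (-24)·C(n,4).
At n = 9: n = 9, so w_9 = 2 + 18 - 2016 - 3024 = -5020.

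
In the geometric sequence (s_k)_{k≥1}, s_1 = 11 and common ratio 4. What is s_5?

s_k = 11·4^(k-1).
s_5 = 11·4^4 = 2816.

2816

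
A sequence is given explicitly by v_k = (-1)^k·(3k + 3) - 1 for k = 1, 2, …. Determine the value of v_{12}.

(-1)^12 = 1; 3k + 3 at k=12 is 39; so v_{12} = 38.

38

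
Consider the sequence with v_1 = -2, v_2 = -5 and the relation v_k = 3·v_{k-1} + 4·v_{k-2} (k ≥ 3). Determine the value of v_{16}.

Iterate the recurrence:
v_3 = -23, v_4 = -89, v_5 = -359, …, v_{13} = -23488103, v_{14} = -93952409, v_{15} = -375809639, v_{16} = -1503238553.
(Characteristic roots are 4 and -1.)

-1503238553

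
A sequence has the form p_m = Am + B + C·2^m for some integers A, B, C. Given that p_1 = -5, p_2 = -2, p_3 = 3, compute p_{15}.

32775

The three given values yield: A + B + 2C = -5; 2A + B + 4C = -2; 3A + B + 8C = 3.
Subtracting the first from the second: A + 2C = 3.
Subtracting the second from the third: A + 4C = 5.
Solving: C = 1, A = 1, then B = -8.
So p_m = 1·m + (-8) + 1·2^m; at m=15 this is 32775.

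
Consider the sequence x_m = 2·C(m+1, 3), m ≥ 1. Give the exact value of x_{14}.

C(15, 3) = 455, so x_{14} = 910.

910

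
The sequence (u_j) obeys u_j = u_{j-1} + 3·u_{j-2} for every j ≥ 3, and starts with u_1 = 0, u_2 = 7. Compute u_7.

280

Iterate the recurrence:
u_3 = 7;  u_4 = 28;  u_5 = 49;  u_6 = 133;  u_7 = 280.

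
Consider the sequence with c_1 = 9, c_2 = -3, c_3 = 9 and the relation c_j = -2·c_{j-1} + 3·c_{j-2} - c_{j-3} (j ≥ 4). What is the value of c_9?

Step forward from the initial values:
c_4 = -36;  c_5 = 102;  c_6 = -321;  c_7 = 984;  c_8 = -3033;  c_9 = 9339.

9339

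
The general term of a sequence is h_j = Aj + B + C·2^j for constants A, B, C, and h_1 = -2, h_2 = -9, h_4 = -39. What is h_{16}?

-131115

Plug in j = 1, 2, 4: A + B + 2C = -2; 2A + B + 4C = -9; 4A + B + 16C = -39.
Subtracting the first from the second: A + 2C = -7.
Subtracting the second from the third: 2A + 12C = -30.
Solving: C = -2, A = -3, then B = 5.
Hence h_{16} = -3·16 + 5 + (-2)·65536 = -131115.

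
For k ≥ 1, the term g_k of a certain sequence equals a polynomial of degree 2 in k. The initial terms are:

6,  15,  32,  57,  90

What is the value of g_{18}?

1st diffs: 9, 17, 25, 33.
2nd diffs: 8, 8, 8 (constant).
Newton forward-difference form: g_k = 6 + 9·C(k-1,1) + 8·C(k-1,2).
At k = 18: k-1 = 17, so g_{18} = 6 + 153 + 1088 = 1247.

1247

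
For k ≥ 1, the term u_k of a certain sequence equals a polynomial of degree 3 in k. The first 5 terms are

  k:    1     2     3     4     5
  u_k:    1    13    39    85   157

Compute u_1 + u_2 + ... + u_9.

1st diffs: 12, 26, 46, 72.
2nd diffs: 14, 20, 26.
3rd diffs: 6, 6 (constant).
Newton forward-difference form: u_k = 1 + 12·C(k-1,1) + 14·C(k-1,2) + 6·C(k-1,3).
Continuing: 261, 403, 589, 825.
Summing k = 1..9 (9 terms) gives 2373.

2373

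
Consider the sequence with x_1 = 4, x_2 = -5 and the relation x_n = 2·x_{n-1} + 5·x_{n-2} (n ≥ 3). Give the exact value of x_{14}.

1594255

Applying the relation repeatedly:
x_3 = 10  x_4 = -5  x_5 = 40  …  x_{11} = 39010  x_{12} = 133795  x_{13} = 462640  x_{14} = 1594255.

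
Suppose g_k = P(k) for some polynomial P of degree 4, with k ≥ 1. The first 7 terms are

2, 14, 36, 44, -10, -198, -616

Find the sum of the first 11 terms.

-16676

1st diffs: 12, 22, 8, -54, -188, -418.
2nd diffs: 10, -14, -62, -134, -230.
3rd diffs: -24, -48, -72, -96.
4th diffs: -24, -24, -24 (constant).
So g_k = -k^4 + 6k^3 - 6k^2 + 3k.
Continuing: -1384, -2646, -4570, -7348.
Summing k = 1..11 (11 terms) gives -16676.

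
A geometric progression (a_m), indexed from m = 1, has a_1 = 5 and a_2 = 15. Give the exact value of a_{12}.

Common ratio r = 3.
a_m = 5·3^(m-1).
a_{12} = 5·3^11 = 885735.

885735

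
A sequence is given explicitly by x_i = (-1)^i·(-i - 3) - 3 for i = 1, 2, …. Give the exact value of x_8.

(-1)^8 = 1; -i - 3 at i=8 is -11; so x_8 = -14.

-14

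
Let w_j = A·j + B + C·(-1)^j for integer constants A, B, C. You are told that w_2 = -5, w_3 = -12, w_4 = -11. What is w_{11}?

At j = 2, 3, 4: 2A + B + C = -5; 3A + B - C = -12; 4A + B + C = -11.
Subtracting the first from the second: A - 2C = -7.
Subtracting the second from the third: A + 2C = 1.
Solving: C = 2, A = -3, then B = -1.
So w_j = -3·j + (-1) + 2·(-1)^j; at j=11 this is -36.

-36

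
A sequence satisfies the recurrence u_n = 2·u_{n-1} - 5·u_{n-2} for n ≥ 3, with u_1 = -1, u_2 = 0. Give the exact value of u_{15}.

84505

Step forward from the initial values:
u_3 = 5, u_4 = 10, u_5 = -5, …, u_{12} = -7790, u_{13} = -6605, u_{14} = 25740, u_{15} = 84505.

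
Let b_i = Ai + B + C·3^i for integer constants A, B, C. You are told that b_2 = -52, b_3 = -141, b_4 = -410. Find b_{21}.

At i = 2, 3, 4: 2A + B + 9C = -52; 3A + B + 27C = -141; 4A + B + 81C = -410.
Subtracting the first from the second: A + 18C = -89.
Subtracting the second from the third: A + 54C = -269.
Solving: C = -5, A = 1, then B = -9.
So b_i = 1·i + (-9) + (-5)·3^i; at i=21 this is -52301766003.

-52301766003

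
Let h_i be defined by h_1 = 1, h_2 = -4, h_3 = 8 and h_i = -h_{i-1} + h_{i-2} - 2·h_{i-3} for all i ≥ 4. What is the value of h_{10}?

Compute successive terms:
h_4 = -14  h_5 = 30  h_6 = -60  h_7 = 118  h_8 = -238  h_9 = 476  h_{10} = -950.

-950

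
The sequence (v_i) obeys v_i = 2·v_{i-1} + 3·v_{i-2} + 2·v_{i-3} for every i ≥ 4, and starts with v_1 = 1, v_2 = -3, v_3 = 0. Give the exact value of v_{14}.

Applying the relation repeatedly:
v_4 = -7;  v_5 = -20;  v_6 = -61;  …;  v_{11} = -19284;  v_{12} = -60799;  v_{13} = -191684;  v_{14} = -604333.

-604333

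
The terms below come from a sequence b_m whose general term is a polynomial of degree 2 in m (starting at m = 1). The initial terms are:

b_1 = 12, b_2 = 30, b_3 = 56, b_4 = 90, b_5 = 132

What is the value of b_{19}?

1st diffs: 18, 26, 34, 42.
2nd diffs: 8, 8, 8 (constant).
Newton forward-difference form: b_m = 12 + 18·C(m-1,1) + 8·C(m-1,2).
At m = 19: m-1 = 18, so b_{19} = 12 + 324 + 1224 = 1560.

1560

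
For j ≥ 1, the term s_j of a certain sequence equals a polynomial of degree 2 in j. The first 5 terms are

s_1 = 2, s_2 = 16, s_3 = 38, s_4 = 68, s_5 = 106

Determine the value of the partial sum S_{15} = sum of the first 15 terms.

5140

1st diffs: 14, 22, 30, 38.
2nd diffs: 8, 8, 8 (constant).
So s_j = 4j^2 + 2j - 4.
Continuing: …, 152, 206, 268, 338, …, s_{15} = 926.
Summing j = 1..15 (15 terms) gives 5140.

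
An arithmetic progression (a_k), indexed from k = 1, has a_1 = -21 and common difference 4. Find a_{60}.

215

a_k = -21 + (k - 1)·4.
a_{60} = -21 + 59·4 = 215.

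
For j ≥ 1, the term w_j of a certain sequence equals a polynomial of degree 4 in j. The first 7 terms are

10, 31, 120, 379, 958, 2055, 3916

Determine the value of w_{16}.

1st diffs: 21, 89, 259, 579, 1097, 1861.
2nd diffs: 68, 170, 320, 518, 764.
3rd diffs: 102, 150, 198, 246.
4th diffs: 48, 48, 48 (constant).
So w_j = 2j^4 - 3j^3 + 2j^2 + 6j + 3.
Evaluating at j = 16 gives w_{16} = 119395.

119395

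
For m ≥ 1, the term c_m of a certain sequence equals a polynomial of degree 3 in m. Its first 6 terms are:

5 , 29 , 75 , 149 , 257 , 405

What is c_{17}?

1st diffs: 24, 46, 74, 108, 148.
2nd diffs: 22, 28, 34, 40.
3rd diffs: 6, 6, 6 (constant).
Newton forward-difference form: c_m = 5 + 24·C(m-1,1) + 22·C(m-1,2) + 6·C(m-1,3).
At m = 17: m-1 = 16, so c_{17} = 5 + 384 + 2640 + 3360 = 6389.

6389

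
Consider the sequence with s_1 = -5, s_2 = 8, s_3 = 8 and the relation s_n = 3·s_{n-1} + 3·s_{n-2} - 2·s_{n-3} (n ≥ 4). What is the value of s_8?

Step forward from the initial values:
s_4 = 58; s_5 = 182; s_6 = 704; s_7 = 2542; s_8 = 9374.

9374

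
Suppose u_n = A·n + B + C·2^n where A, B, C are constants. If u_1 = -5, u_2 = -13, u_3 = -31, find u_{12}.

-20453

Write the equations: A + B + 2C = -5; 2A + B + 4C = -13; 3A + B + 8C = -31.
Subtracting the first from the second: A + 2C = -8.
Subtracting the second from the third: A + 4C = -18.
Solving: C = -5, A = 2, then B = 3.
So u_n = 2·n + 3 + (-5)·2^n; at n=12 this is -20453.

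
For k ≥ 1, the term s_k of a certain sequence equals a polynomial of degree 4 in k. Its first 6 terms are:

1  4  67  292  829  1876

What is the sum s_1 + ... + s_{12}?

1st diffs: 3, 63, 225, 537, 1047.
2nd diffs: 60, 162, 312, 510.
3rd diffs: 102, 150, 198.
4th diffs: 48, 48 (constant).
Newton forward-difference form: s_k = 1 + 3·C(k-1,1) + 60·C(k-1,2) + 102·C(k-1,3) + 48·C(k-1,4).
Continuing: …, 3679, 6532, 10777, 16804, …, s_{12} = 36004.
Summing k = 1..12 (12 terms) gives 101916.

101916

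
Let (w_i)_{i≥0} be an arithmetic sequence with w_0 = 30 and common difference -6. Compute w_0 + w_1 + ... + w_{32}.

w_i = 30 + (i - 0)·(-6).
w_{32} = -162; S = 33·(30 + (-162))/2 = -2178.

-2178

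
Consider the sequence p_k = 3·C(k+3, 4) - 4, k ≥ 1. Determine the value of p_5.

206

C(8, 4) = 70, so p_5 = 206.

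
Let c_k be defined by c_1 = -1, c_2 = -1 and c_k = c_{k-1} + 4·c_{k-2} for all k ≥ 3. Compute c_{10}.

c_3 = -5, c_4 = -9, c_5 = -29, c_6 = -65, c_7 = -181, c_8 = -441, c_9 = -1165, c_{10} = -2929.

-2929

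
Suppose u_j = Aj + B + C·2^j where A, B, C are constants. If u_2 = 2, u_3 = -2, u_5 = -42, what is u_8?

At j = 2, 3, 5: 2A + B + 4C = 2; 3A + B + 8C = -2; 5A + B + 32C = -42.
Subtracting the first from the second: A + 4C = -4.
Subtracting the second from the third: 2A + 24C = -40.
Solving: C = -2, A = 4, then B = 2.
Therefore u_8 = 32 + 2 + (-2)·256 = -478.

-478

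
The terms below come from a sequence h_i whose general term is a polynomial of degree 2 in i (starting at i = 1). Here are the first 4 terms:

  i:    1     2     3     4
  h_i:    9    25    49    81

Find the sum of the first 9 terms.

1329

1st diffs: 16, 24, 32.
2nd diffs: 8, 8 (constant).
Newton forward-difference form: h_i = 9 + 16·C(i-1,1) + 8·C(i-1,2).
Continuing: …, 121, 169, 225, 289, …, h_9 = 361.
Summing i = 1..9 (9 terms) gives 1329.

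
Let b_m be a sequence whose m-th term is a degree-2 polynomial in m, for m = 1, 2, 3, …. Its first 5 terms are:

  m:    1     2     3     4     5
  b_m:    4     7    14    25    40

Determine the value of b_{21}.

824

1st diffs: 3, 7, 11, 15.
2nd diffs: 4, 4, 4 (constant).
Newton forward-difference form: b_m = 4 + 3·C(m-1,1) + 4·C(m-1,2).
At m = 21: m-1 = 20, so b_{21} = 4 + 60 + 760 = 824.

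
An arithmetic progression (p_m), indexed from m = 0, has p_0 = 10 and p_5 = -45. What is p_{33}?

-353

Common difference d = (-45 - 10) / (5 - 0) = -11.
p_m = 10 + (m - 0)·(-11).
p_{33} = 10 + 33·(-11) = -353.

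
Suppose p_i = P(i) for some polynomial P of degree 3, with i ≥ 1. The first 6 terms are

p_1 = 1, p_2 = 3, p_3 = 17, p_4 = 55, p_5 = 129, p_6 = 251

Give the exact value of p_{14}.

4395

1st diffs: 2, 14, 38, 74, 122.
2nd diffs: 12, 24, 36, 48.
3rd diffs: 12, 12, 12 (constant).
Newton forward-difference form: p_i = 1 + 2·C(i-1,1) + 12·C(i-1,2) + 12·C(i-1,3).
At i = 14: i-1 = 13, so p_{14} = 1 + 26 + 936 + 3432 = 4395.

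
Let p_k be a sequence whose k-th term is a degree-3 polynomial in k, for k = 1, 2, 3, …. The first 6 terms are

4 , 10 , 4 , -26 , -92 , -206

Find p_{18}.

-9686

1st diffs: 6, -6, -30, -66, -114.
2nd diffs: -12, -24, -36, -48.
3rd diffs: -12, -12, -12 (constant).
So p_k = -2k^3 + 6k^2 + 2k - 2.
Evaluating at k = 18 gives p_{18} = -9686.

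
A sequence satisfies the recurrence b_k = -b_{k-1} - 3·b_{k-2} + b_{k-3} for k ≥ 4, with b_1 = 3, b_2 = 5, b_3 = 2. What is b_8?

4

Iterate the recurrence:
b_4 = -14; b_5 = 13; b_6 = 31; b_7 = -84; b_8 = 4.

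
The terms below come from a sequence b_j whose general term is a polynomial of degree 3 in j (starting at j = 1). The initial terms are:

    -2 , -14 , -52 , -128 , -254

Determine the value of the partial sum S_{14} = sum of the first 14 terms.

-22596

1st diffs: -12, -38, -76, -126.
2nd diffs: -26, -38, -50.
3rd diffs: -12, -12 (constant).
Newton forward-difference form: b_j = -2 + (-12)·C(j-1,1) + (-26)·C(j-1,2) + (-12)·C(j-1,3).
Continuing: …, -442, -704, -1052, -1498, …, b_{14} = -5618.
Summing j = 1..14 (14 terms) gives -22596.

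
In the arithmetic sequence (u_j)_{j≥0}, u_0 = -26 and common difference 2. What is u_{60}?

u_j = -26 + (j - 0)·2.
u_{60} = -26 + 60·2 = 94.

94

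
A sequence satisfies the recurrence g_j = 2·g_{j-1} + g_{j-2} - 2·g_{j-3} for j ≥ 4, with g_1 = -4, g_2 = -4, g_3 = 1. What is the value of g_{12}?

3406

g_4 = 6, g_5 = 21, g_6 = 46, g_7 = 101, g_8 = 206, g_9 = 421, g_{10} = 846, g_{11} = 1701, g_{12} = 3406.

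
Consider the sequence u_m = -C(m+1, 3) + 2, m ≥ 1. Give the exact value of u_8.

-82

C(9, 3) = 84, so u_8 = -82.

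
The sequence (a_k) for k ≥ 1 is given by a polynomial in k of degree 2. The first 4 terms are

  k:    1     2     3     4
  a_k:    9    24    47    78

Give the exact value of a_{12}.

1st diffs: 15, 23, 31.
2nd diffs: 8, 8 (constant).
Newton forward-difference form: a_k = 9 + 15·C(k-1,1) + 8·C(k-1,2).
At k = 12: k-1 = 11, so a_{12} = 9 + 165 + 440 = 614.

614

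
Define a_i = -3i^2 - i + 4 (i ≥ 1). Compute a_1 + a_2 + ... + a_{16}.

-4560

Over i = 1..16: Σi = 136, Σi² = 1496.
Total = (-3)·1496 + (-1)·136 + (4)·16 = -4560.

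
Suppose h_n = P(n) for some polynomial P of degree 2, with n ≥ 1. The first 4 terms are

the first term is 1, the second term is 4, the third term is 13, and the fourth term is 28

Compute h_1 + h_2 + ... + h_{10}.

1st diffs: 3, 9, 15.
2nd diffs: 6, 6 (constant).
Newton forward-difference form: h_n = 1 + 3·C(n-1,1) + 6·C(n-1,2).
Continuing: …, 49, 76, 109, 148, …, h_{10} = 244.
Summing n = 1..10 (10 terms) gives 865.

865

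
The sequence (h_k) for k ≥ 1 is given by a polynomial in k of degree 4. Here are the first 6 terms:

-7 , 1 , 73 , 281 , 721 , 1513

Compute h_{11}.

1st diffs: 8, 72, 208, 440, 792.
2nd diffs: 64, 136, 232, 352.
3rd diffs: 72, 96, 120.
4th diffs: 24, 24 (constant).
So h_k = k^4 + 2k^3 - 5k^2 - 6k + 1.
Evaluating at k = 11 gives h_{11} = 16633.

16633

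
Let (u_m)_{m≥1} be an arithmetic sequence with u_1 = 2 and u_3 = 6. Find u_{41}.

Common difference d = (6 - 2) / (3 - 1) = 2.
u_m = 2 + (m - 1)·2.
u_{41} = 2 + 40·2 = 82.

82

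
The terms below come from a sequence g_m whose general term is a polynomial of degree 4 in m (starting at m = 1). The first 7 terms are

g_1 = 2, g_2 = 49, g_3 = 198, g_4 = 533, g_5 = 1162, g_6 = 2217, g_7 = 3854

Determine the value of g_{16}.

1st diffs: 47, 149, 335, 629, 1055, 1637.
2nd diffs: 102, 186, 294, 426, 582.
3rd diffs: 84, 108, 132, 156.
4th diffs: 24, 24, 24 (constant).
So g_m = m^4 + 4m^3 + 2m^2 - 2m - 3.
Evaluating at m = 16 gives g_{16} = 82397.

82397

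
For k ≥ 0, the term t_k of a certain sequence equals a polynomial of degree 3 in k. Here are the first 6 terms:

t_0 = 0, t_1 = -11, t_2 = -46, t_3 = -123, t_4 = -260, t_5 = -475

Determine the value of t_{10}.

1st diffs: -11, -35, -77, -137, -215.
2nd diffs: -24, -42, -60, -78.
3rd diffs: -18, -18, -18 (constant).
Newton forward-difference form: t_k = (-11)·C(k,1) + (-24)·C(k,2) + (-18)·C(k,3).
At k = 10: k = 10, so t_{10} = -110 - 1080 - 2160 = -3350.

-3350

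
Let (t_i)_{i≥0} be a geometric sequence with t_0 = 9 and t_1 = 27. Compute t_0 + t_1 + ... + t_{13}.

21523356

Common ratio r = 3.
t_i = 9·3^(i-0).
S = 9·(3^14 - 1)/(3 - 1) = 9·(4782969 - 1)/(2) = 21523356.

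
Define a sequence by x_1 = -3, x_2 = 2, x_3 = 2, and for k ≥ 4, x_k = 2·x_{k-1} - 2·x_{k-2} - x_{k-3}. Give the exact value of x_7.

Step forward from the initial values:
x_4 = 3  x_5 = 0  x_6 = -8  x_7 = -19.

-19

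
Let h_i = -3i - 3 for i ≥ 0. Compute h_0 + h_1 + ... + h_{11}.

Over i = 0..11: Σi = 66.
Total = (-3)·66 + (-3)·12 = -234.

-234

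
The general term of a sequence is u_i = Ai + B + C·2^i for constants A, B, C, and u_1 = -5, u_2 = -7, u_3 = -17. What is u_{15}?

-130985

Write the equations: A + B + 2C = -5; 2A + B + 4C = -7; 3A + B + 8C = -17.
Subtracting the first from the second: A + 2C = -2.
Subtracting the second from the third: A + 4C = -10.
Solving: C = -4, A = 6, then B = -3.
Therefore u_{15} = 90 + (-3) + (-4)·32768 = -130985.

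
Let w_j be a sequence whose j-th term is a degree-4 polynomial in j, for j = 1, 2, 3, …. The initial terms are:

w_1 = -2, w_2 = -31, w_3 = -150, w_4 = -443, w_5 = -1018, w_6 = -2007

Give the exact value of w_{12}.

1st diffs: -29, -119, -293, -575, -989.
2nd diffs: -90, -174, -282, -414.
3rd diffs: -84, -108, -132.
4th diffs: -24, -24 (constant).
Newton forward-difference form: w_j = -2 + (-29)·C(j-1,1) + (-90)·C(j-1,2) + (-84)·C(j-1,3) + (-24)·C(j-1,4).
At j = 12: j-1 = 11, so w_{12} = -2 - 319 - 4950 - 13860 - 7920 = -27051.

-27051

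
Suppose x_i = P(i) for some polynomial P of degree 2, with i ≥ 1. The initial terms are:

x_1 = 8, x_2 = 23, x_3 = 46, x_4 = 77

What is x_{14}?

827

1st diffs: 15, 23, 31.
2nd diffs: 8, 8 (constant).
So x_i = 4i^2 + 3i + 1.
Evaluating at i = 14 gives x_{14} = 827.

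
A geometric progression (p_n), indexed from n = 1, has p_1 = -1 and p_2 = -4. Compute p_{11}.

-1048576

Common ratio r = 4.
p_n = (-1)·4^(n-1).
p_{11} = (-1)·4^10 = -1048576.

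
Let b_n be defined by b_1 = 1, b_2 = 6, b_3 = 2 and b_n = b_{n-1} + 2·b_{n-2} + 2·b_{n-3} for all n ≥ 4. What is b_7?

Step forward from the initial values:
b_4 = 16  b_5 = 32  b_6 = 68  b_7 = 164.

164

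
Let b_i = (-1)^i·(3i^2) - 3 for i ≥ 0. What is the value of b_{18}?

969

(-1)^18 = 1; 3i^2 at i=18 is 972; so b_{18} = 969.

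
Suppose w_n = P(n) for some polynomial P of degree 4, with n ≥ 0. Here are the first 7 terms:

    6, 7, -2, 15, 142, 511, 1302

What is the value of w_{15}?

1st diffs: 1, -9, 17, 127, 369, 791.
2nd diffs: -10, 26, 110, 242, 422.
3rd diffs: 36, 84, 132, 180.
4th diffs: 48, 48, 48 (constant).
Newton forward-difference form: w_n = 6 + 1·C(n,1) + (-10)·C(n,2) + 36·C(n,3) + 48·C(n,4).
At n = 15: n = 15, so w_{15} = 6 + 15 - 1050 + 16380 + 65520 = 80871.

80871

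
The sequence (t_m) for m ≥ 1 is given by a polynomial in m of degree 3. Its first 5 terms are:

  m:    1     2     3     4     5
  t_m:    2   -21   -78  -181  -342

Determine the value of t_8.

-1293

1st diffs: -23, -57, -103, -161.
2nd diffs: -34, -46, -58.
3rd diffs: -12, -12 (constant).
Newton forward-difference form: t_m = 2 + (-23)·C(m-1,1) + (-34)·C(m-1,2) + (-12)·C(m-1,3).
At m = 8: m-1 = 7, so t_8 = 2 - 161 - 714 - 420 = -1293.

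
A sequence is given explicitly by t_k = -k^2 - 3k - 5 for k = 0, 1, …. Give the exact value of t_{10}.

-135

t_{10} = -1·10^2 - 3·10 - 5 = -135.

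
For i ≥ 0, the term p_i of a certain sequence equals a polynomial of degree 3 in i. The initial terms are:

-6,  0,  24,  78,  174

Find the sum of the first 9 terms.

1st diffs: 6, 24, 54, 96.
2nd diffs: 18, 30, 42.
3rd diffs: 12, 12 (constant).
Newton forward-difference form: p_i = -6 + 6·C(i,1) + 18·C(i,2) + 12·C(i,3).
Continuing: 324, 540, 834, 1218.
Summing i = 0..8 (9 terms) gives 3186.

3186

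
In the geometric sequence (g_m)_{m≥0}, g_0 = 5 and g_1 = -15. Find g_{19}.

-5811307335

Common ratio r = -3.
g_m = 5·(-3)^(m-0).
g_{19} = 5·(-3)^19 = -5811307335.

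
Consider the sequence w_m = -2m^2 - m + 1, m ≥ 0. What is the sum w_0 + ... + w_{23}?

Over m = 0..23: Σm = 276, Σm² = 4324.
Total = (-2)·4324 + (-1)·276 + (1)·24 = -8900.

-8900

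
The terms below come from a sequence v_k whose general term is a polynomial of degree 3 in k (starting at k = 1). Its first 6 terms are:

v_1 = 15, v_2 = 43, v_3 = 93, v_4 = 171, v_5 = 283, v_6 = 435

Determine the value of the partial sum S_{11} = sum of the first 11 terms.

7315

1st diffs: 28, 50, 78, 112, 152.
2nd diffs: 22, 28, 34, 40.
3rd diffs: 6, 6, 6 (constant).
Newton forward-difference form: v_k = 15 + 28·C(k-1,1) + 22·C(k-1,2) + 6·C(k-1,3).
Continuing: …, 633, 883, 1191, 1563, …, v_{11} = 2005.
Summing k = 1..11 (11 terms) gives 7315.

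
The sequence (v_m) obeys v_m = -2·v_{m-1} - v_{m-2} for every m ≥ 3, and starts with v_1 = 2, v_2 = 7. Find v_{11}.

Iterate the recurrence:
v_3 = -16, v_4 = 25, v_5 = -34, v_6 = 43, v_7 = -52, v_8 = 61, v_9 = -70, v_{10} = 79, v_{11} = -88.
(Characteristic roots are -1 and -1.)

-88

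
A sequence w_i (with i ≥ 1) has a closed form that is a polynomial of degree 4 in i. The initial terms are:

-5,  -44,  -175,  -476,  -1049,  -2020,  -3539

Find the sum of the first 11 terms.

1st diffs: -39, -131, -301, -573, -971, -1519.
2nd diffs: -92, -170, -272, -398, -548.
3rd diffs: -78, -102, -126, -150.
4th diffs: -24, -24, -24 (constant).
Newton forward-difference form: w_i = -5 + (-39)·C(i-1,1) + (-92)·C(i-1,2) + (-78)·C(i-1,3) + (-24)·C(i-1,4).
Continuing: -5780, -8941, -13244, -18935.
Summing i = 1..11 (11 terms) gives -54208.

-54208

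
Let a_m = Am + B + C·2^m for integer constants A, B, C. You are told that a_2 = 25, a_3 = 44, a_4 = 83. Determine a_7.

At m = 2, 3, 4: 2A + B + 4C = 25; 3A + B + 8C = 44; 4A + B + 16C = 83.
Subtracting the first from the second: A + 4C = 19.
Subtracting the second from the third: A + 8C = 39.
Solving: C = 5, A = -1, then B = 7.
Therefore a_7 = -7 + 7 + 5·128 = 640.

640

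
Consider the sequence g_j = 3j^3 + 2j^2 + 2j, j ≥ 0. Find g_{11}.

4257

g_{11} = 3·11^3 + 2·11^2 + 2·11 = 4257.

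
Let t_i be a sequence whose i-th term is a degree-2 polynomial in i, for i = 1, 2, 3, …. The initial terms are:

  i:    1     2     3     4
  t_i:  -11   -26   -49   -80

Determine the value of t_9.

-355

1st diffs: -15, -23, -31.
2nd diffs: -8, -8 (constant).
Newton forward-difference form: t_i = -11 + (-15)·C(i-1,1) + (-8)·C(i-1,2).
At i = 9: i-1 = 8, so t_9 = -11 - 120 - 224 = -355.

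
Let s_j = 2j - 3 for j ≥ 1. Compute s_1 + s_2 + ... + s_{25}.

Over j = 1..25: Σj = 325.
Total = (2)·325 + (-3)·25 = 575.

575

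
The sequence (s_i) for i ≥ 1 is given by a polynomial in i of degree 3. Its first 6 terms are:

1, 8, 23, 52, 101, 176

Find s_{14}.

1st diffs: 7, 15, 29, 49, 75.
2nd diffs: 8, 14, 20, 26.
3rd diffs: 6, 6, 6 (constant).
Newton forward-difference form: s_i = 1 + 7·C(i-1,1) + 8·C(i-1,2) + 6·C(i-1,3).
At i = 14: i-1 = 13, so s_{14} = 1 + 91 + 624 + 1716 = 2432.

2432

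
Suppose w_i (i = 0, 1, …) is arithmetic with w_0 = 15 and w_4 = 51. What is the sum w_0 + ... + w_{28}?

Common difference d = (51 - 15) / (4 - 0) = 9.
w_i = 15 + (i - 0)·9.
w_{28} = 267; S = 29·(15 + 267)/2 = 4089.

4089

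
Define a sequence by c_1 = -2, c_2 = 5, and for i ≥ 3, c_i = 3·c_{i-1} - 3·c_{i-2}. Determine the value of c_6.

c_3 = 21;  c_4 = 48;  c_5 = 81;  c_6 = 99.

99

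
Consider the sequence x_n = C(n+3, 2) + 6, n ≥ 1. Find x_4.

27

C(7, 2) = 21, so x_4 = 27.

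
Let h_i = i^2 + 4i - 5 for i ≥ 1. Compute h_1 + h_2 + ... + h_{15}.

1645

Over i = 1..15: Σi = 120, Σi² = 1240.
Total = (1)·1240 + (4)·120 + (-5)·15 = 1645.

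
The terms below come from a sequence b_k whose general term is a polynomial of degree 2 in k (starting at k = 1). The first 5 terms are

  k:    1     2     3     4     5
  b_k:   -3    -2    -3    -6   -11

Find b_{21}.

-363

1st diffs: 1, -1, -3, -5.
2nd diffs: -2, -2, -2 (constant).
So b_k = -k^2 + 4k - 6.
Evaluating at k = 21 gives b_{21} = -363.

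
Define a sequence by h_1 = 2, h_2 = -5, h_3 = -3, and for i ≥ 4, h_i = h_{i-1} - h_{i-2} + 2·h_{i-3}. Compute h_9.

Applying the relation repeatedly:
h_4 = 6;  h_5 = -1;  h_6 = -13;  h_7 = 0;  h_8 = 11;  h_9 = -15.

-15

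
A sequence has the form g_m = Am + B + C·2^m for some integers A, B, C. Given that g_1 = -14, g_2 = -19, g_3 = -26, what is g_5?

At m = 1, 2, 3: A + B + 2C = -14; 2A + B + 4C = -19; 3A + B + 8C = -26.
Subtracting the first from the second: A + 2C = -5.
Subtracting the second from the third: A + 4C = -7.
Solving: C = -1, A = -3, then B = -9.
So g_m = -3·m + (-9) + (-1)·2^m; at m=5 this is -56.

-56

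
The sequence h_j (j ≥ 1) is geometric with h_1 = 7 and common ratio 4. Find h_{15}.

1879048192

h_j = 7·4^(j-1).
h_{15} = 7·4^14 = 1879048192.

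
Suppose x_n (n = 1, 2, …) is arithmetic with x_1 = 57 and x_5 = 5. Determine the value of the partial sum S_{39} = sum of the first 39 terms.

-7410

Common difference d = (5 - 57) / (5 - 1) = -13.
x_n = 57 + (n - 1)·(-13).
x_{39} = -437; S = 39·(57 + (-437))/2 = -7410.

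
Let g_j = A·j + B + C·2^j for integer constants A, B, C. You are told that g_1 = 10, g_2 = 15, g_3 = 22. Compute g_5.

The three given values yield: A + B + 2C = 10; 2A + B + 4C = 15; 3A + B + 8C = 22.
Subtracting the first from the second: A + 2C = 5.
Subtracting the second from the third: A + 4C = 7.
Solving: C = 1, A = 3, then B = 5.
Therefore g_5 = 15 + 5 + 1·32 = 52.

52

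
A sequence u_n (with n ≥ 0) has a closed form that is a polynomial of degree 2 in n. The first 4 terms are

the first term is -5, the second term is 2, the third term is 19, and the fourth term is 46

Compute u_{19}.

1st diffs: 7, 17, 27.
2nd diffs: 10, 10 (constant).
Newton forward-difference form: u_n = -5 + 7·C(n,1) + 10·C(n,2).
At n = 19: n = 19, so u_{19} = -5 + 133 + 1710 = 1838.

1838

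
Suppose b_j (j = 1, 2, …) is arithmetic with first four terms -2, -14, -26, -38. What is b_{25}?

Common difference d = -12.
b_j = -2 + (j - 1)·(-12).
b_{25} = -2 + 24·(-12) = -290.

-290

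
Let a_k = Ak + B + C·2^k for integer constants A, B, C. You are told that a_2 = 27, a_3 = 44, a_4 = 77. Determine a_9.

The three given values yield: 2A + B + 4C = 27; 3A + B + 8C = 44; 4A + B + 16C = 77.
Subtracting the first from the second: A + 4C = 17.
Subtracting the second from the third: A + 8C = 33.
Solving: C = 4, A = 1, then B = 9.
Hence a_9 = 1·9 + 9 + 4·512 = 2066.

2066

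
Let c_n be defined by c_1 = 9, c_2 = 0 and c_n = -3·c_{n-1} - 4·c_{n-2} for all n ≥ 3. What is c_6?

Applying the relation repeatedly:
c_3 = -36;  c_4 = 108;  c_5 = -180;  c_6 = 108.

108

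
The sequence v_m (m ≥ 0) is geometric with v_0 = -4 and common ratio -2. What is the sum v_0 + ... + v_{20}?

-2796204

v_m = (-4)·(-2)^(m-0).
S = (-4)·((-2)^21 - 1)/(-2 - 1) = (-4)·(-2097152 - 1)/(-3) = -2796204.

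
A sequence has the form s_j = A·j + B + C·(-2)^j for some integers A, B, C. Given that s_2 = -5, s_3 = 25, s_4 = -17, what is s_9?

Write the equations: 2A + B + 4C = -5; 3A + B - 8C = 25; 4A + B + 16C = -17.
Subtracting the first from the second: A - 12C = 30.
Subtracting the second from the third: A + 24C = -42.
Solving: C = -2, A = 6, then B = -9.
Therefore s_9 = 54 + (-9) + (-2)·(-512) = 1069.

1069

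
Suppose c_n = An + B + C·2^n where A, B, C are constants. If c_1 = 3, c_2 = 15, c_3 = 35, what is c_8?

Plug in n = 1, 2, 3: A + B + 2C = 3; 2A + B + 4C = 15; 3A + B + 8C = 35.
Subtracting the first from the second: A + 2C = 12.
Subtracting the second from the third: A + 4C = 20.
Solving: C = 4, A = 4, then B = -9.
Therefore c_8 = 32 + (-9) + 4·256 = 1047.

1047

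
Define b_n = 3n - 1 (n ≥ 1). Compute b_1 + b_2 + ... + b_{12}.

Over n = 1..12: Σn = 78.
Total = (3)·78 + (-1)·12 = 222.

222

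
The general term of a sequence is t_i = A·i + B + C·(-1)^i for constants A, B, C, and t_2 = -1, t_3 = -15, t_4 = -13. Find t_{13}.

-75

Plug in i = 2, 3, 4: 2A + B + C = -1; 3A + B - C = -15; 4A + B + C = -13.
Subtracting the first from the second: A - 2C = -14.
Subtracting the second from the third: A + 2C = 2.
Solving: C = 4, A = -6, then B = 7.
Hence t_{13} = -6·13 + 7 + 4·(-1) = -75.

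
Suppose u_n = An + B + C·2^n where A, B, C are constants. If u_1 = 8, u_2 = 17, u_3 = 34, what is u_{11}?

At n = 1, 2, 3: A + B + 2C = 8; 2A + B + 4C = 17; 3A + B + 8C = 34.
Subtracting the first from the second: A + 2C = 9.
Subtracting the second from the third: A + 4C = 17.
Solving: C = 4, A = 1, then B = -1.
Hence u_{11} = 1·11 + (-1) + 4·2048 = 8202.

8202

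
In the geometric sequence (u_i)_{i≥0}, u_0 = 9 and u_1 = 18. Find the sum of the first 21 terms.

Common ratio r = 2.
u_i = 9·2^(i-0).
S = 9·(2^21 - 1)/(2 - 1) = 9·(2097152 - 1)/(1) = 18874359.

18874359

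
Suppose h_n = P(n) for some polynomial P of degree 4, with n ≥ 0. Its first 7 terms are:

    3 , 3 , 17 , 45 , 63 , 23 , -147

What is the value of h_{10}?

-4407

1st diffs: 0, 14, 28, 18, -40, -170.
2nd diffs: 14, 14, -10, -58, -130.
3rd diffs: 0, -24, -48, -72.
4th diffs: -24, -24, -24 (constant).
Newton forward-difference form: h_n = 3 + 14·C(n,2) + (-24)·C(n,4).
At n = 10: n = 10, so h_{10} = 3 + 630 - 5040 = -4407.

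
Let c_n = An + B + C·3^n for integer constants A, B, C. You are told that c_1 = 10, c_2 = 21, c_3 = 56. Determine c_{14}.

Plug in n = 1, 2, 3: A + B + 3C = 10; 2A + B + 9C = 21; 3A + B + 27C = 56.
Subtracting the first from the second: A + 6C = 11.
Subtracting the second from the third: A + 18C = 35.
Solving: C = 2, A = -1, then B = 5.
Hence c_{14} = -1·14 + 5 + 2·4782969 = 9565929.

9565929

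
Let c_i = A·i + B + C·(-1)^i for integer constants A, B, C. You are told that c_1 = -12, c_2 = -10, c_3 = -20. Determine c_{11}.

Write the equations: A + B - C = -12; 2A + B + C = -10; 3A + B - C = -20.
Subtracting the first from the second: A + 2C = 2.
Subtracting the second from the third: A - 2C = -10.
Solving: C = 3, A = -4, then B = -5.
So c_i = -4·i + (-5) + 3·(-1)^i; at i=11 this is -52.

-52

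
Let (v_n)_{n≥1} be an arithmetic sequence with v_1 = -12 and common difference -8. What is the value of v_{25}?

-204

v_n = -12 + (n - 1)·(-8).
v_{25} = -12 + 24·(-8) = -204.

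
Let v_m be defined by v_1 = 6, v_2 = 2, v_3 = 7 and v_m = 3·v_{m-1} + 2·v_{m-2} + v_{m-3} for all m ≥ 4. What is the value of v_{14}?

Iterate the recurrence:
v_4 = 31;  v_5 = 109;  v_6 = 396;  …;  v_{11} = 248761;  v_{12} = 902347;  v_{13} = 3273142;  v_{14} = 11872881.

11872881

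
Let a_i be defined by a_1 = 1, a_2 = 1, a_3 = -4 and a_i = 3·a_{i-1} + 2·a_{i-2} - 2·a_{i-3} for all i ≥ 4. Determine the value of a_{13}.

-838282

Step forward from the initial values:
a_4 = -12;  a_5 = -46;  a_6 = -154;  a_7 = -530;  a_8 = -1806;  a_9 = -6170;  a_{10} = -21062;  a_{11} = -71914;  a_{12} = -245526;  a_{13} = -838282.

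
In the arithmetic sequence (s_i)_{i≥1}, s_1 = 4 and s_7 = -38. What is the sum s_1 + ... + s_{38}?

-4769

Common difference d = (-38 - 4) / (7 - 1) = -7.
s_i = 4 + (i - 1)·(-7).
s_{38} = -255; S = 38·(4 + (-255))/2 = -4769.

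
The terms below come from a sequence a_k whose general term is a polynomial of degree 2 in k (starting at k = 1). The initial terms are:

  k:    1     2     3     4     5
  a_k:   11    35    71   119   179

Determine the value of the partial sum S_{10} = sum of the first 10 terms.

2630

1st diffs: 24, 36, 48, 60.
2nd diffs: 12, 12, 12 (constant).
So a_k = 6k^2 + 6k - 1.
Continuing: …, 251, 335, 431, 539, …, a_{10} = 659.
Summing k = 1..10 (10 terms) gives 2630.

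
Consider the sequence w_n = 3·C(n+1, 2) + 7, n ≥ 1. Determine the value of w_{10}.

C(11, 2) = 55, so w_{10} = 172.

172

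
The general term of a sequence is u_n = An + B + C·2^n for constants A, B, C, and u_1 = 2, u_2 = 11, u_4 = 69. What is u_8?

1265

Write the equations: A + B + 2C = 2; 2A + B + 4C = 11; 4A + B + 16C = 69.
Subtracting the first from the second: A + 2C = 9.
Subtracting the second from the third: 2A + 12C = 58.
Solving: C = 5, A = -1, then B = -7.
Hence u_8 = -1·8 + (-7) + 5·256 = 1265.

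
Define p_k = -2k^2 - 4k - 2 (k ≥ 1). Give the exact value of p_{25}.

p_{25} = -2·25^2 - 4·25 - 2 = -1352.

-1352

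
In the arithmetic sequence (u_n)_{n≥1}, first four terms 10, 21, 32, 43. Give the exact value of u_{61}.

670

Common difference d = 11.
u_n = 10 + (n - 1)·11.
u_{61} = 10 + 60·11 = 670.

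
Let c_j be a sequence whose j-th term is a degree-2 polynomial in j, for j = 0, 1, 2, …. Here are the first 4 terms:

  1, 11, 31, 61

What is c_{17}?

1st diffs: 10, 20, 30.
2nd diffs: 10, 10 (constant).
Newton forward-difference form: c_j = 1 + 10·C(j,1) + 10·C(j,2).
At j = 17: j = 17, so c_{17} = 1 + 170 + 1360 = 1531.

1531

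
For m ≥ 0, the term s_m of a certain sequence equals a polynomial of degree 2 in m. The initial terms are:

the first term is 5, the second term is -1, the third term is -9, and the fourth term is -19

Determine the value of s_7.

1st diffs: -6, -8, -10.
2nd diffs: -2, -2 (constant).
So s_m = -m^2 - 5m + 5.
Evaluating at m = 7 gives s_7 = -79.

-79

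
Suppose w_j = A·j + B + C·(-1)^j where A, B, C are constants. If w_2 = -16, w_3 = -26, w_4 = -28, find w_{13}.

At j = 2, 3, 4: 2A + B + C = -16; 3A + B - C = -26; 4A + B + C = -28.
Subtracting the first from the second: A - 2C = -10.
Subtracting the second from the third: A + 2C = -2.
Solving: C = 2, A = -6, then B = -6.
So w_j = -6·j + (-6) + 2·(-1)^j; at j=13 this is -86.

-86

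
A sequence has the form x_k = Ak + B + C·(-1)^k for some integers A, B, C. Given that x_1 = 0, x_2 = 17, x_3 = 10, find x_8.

47

Plug in k = 1, 2, 3: A + B - C = 0; 2A + B + C = 17; 3A + B - C = 10.
Subtracting the first from the second: A + 2C = 17.
Subtracting the second from the third: A - 2C = -7.
Solving: C = 6, A = 5, then B = 1.
So x_k = 5·k + 1 + 6·(-1)^k; at k=8 this is 47.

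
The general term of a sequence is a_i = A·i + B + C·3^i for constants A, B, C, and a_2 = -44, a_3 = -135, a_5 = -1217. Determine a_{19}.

At i = 2, 3, 5: 2A + B + 9C = -44; 3A + B + 27C = -135; 5A + B + 243C = -1217.
Subtracting the first from the second: A + 18C = -91.
Subtracting the second from the third: 2A + 216C = -1082.
Solving: C = -5, A = -1, then B = 3.
So a_i = -1·i + 3 + (-5)·3^i; at i=19 this is -5811307351.

-5811307351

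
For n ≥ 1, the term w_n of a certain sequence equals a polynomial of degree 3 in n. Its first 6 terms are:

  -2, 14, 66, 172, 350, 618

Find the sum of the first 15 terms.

42600

1st diffs: 16, 52, 106, 178, 268.
2nd diffs: 36, 54, 72, 90.
3rd diffs: 18, 18, 18 (constant).
Newton forward-difference form: w_n = -2 + 16·C(n-1,1) + 36·C(n-1,2) + 18·C(n-1,3).
Continuing: …, 994, 1496, 2142, 2950, …, w_{15} = 10050.
Summing n = 1..15 (15 terms) gives 42600.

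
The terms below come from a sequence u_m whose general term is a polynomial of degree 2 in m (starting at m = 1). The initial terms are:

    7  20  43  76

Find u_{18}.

1st diffs: 13, 23, 33.
2nd diffs: 10, 10 (constant).
Newton forward-difference form: u_m = 7 + 13·C(m-1,1) + 10·C(m-1,2).
At m = 18: m-1 = 17, so u_{18} = 7 + 221 + 1360 = 1588.

1588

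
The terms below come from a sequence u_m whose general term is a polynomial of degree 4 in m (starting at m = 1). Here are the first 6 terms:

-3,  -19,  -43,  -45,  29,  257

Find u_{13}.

1st diffs: -16, -24, -2, 74, 228.
2nd diffs: -8, 22, 76, 154.
3rd diffs: 30, 54, 78.
4th diffs: 24, 24 (constant).
Newton forward-difference form: u_m = -3 + (-16)·C(m-1,1) + (-8)·C(m-1,2) + 30·C(m-1,3) + 24·C(m-1,4).
At m = 13: m-1 = 12, so u_{13} = -3 - 192 - 528 + 6600 + 11880 = 17757.

17757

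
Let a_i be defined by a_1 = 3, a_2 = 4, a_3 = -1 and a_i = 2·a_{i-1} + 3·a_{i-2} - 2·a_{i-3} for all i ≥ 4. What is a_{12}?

1156

a_4 = 4; a_5 = -3; a_6 = 8; a_7 = -1; a_8 = 28; a_9 = 37; a_{10} = 160; a_{11} = 375; a_{12} = 1156.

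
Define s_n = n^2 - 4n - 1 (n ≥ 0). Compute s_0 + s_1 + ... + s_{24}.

Over n = 0..24: Σn = 300, Σn² = 4900.
Total = (1)·4900 + (-4)·300 + (-1)·25 = 3675.

3675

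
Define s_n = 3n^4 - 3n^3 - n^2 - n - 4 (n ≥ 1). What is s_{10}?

26886

s_{10} = 3·10^4 - 3·10^3 - 1·10^2 - 1·10 - 4 = 26886.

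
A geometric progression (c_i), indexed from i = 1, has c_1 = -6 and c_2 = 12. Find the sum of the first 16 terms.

131070

Common ratio r = -2.
c_i = (-6)·(-2)^(i-1).
S = (-6)·((-2)^16 - 1)/(-2 - 1) = (-6)·(65536 - 1)/(-3) = 131070.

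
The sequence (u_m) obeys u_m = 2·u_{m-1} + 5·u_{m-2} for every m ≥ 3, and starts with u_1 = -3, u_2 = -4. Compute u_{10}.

-117804

u_3 = -23, u_4 = -66, u_5 = -247, u_6 = -824, u_7 = -2883, u_8 = -9886, u_9 = -34187, u_{10} = -117804.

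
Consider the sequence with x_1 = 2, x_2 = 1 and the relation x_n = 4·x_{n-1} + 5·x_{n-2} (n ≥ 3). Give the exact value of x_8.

39061

x_3 = 14, x_4 = 61, x_5 = 314, x_6 = 1561, x_7 = 7814, x_8 = 39061.
(Characteristic roots are 5 and -1.)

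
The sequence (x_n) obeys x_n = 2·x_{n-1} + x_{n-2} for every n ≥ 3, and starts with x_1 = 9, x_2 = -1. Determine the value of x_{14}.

91279

Iterate the recurrence:
x_3 = 7  x_4 = 13  x_5 = 33  …  x_{11} = 6487  x_{12} = 15661  x_{13} = 37809  x_{14} = 91279.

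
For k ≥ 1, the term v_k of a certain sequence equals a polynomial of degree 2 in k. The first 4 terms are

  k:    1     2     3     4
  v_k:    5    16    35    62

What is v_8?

1st diffs: 11, 19, 27.
2nd diffs: 8, 8 (constant).
So v_k = 4k^2 - k + 2.
Evaluating at k = 8 gives v_8 = 250.

250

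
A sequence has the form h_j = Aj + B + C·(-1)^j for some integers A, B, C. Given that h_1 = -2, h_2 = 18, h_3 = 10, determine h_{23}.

130

At j = 1, 2, 3: A + B - C = -2; 2A + B + C = 18; 3A + B - C = 10.
Subtracting the first from the second: A + 2C = 20.
Subtracting the second from the third: A - 2C = -8.
Solving: C = 7, A = 6, then B = -1.
Hence h_{23} = 6·23 + (-1) + 7·(-1) = 130.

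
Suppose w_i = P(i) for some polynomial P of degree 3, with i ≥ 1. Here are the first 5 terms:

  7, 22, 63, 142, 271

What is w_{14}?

1st diffs: 15, 41, 79, 129.
2nd diffs: 26, 38, 50.
3rd diffs: 12, 12 (constant).
Newton forward-difference form: w_i = 7 + 15·C(i-1,1) + 26·C(i-1,2) + 12·C(i-1,3).
At i = 14: i-1 = 13, so w_{14} = 7 + 195 + 2028 + 3432 = 5662.

5662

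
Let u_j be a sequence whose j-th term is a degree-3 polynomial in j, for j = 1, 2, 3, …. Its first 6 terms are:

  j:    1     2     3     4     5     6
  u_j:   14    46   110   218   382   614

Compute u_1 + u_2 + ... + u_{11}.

11154

1st diffs: 32, 64, 108, 164, 232.
2nd diffs: 32, 44, 56, 68.
3rd diffs: 12, 12, 12 (constant).
Newton forward-difference form: u_j = 14 + 32·C(j-1,1) + 32·C(j-1,2) + 12·C(j-1,3).
Continuing: …, 926, 1330, 1838, 2462, …, u_{11} = 3214.
Summing j = 1..11 (11 terms) gives 11154.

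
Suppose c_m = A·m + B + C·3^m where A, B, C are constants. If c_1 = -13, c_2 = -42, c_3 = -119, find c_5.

At m = 1, 2, 3: A + B + 3C = -13; 2A + B + 9C = -42; 3A + B + 27C = -119.
Subtracting the first from the second: A + 6C = -29.
Subtracting the second from the third: A + 18C = -77.
Solving: C = -4, A = -5, then B = 4.
Hence c_5 = -5·5 + 4 + (-4)·243 = -993.

-993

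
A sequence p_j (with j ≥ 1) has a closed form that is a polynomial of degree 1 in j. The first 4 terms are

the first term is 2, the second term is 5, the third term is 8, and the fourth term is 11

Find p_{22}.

1st diffs: 3, 3, 3 (constant).
So p_j = 3j - 1.
Evaluating at j = 22 gives p_{22} = 65.

65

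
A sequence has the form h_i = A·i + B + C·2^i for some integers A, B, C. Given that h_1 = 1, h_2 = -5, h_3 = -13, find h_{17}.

The three given values yield: A + B + 2C = 1; 2A + B + 4C = -5; 3A + B + 8C = -13.
Subtracting the first from the second: A + 2C = -6.
Subtracting the second from the third: A + 4C = -8.
Solving: C = -1, A = -4, then B = 7.
Therefore h_{17} = -68 + 7 + (-1)·131072 = -131133.

-131133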